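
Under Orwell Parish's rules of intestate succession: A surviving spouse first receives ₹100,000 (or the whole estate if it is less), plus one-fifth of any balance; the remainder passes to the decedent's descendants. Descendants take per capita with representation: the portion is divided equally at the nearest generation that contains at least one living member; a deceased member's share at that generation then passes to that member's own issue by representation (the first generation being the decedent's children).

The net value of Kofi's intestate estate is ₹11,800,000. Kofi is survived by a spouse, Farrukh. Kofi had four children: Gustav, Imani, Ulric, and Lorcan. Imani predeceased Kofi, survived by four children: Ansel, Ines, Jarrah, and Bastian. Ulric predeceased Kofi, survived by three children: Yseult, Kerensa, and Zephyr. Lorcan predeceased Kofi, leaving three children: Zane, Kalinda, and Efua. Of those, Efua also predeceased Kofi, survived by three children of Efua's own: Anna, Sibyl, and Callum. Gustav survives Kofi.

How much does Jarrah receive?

Farrukh first takes ₹100,000, leaving a balance of ₹11,700,000. Farrukh then takes one-fifth of the balance (₹2,340,000), for a total of ₹2,440,000. The remaining ₹9,360,000 passes to the descendants.
The descendants' portion (₹9,360,000) is divided into 4 shares of ₹2,340,000: Gustav takes ₹2,340,000; Imani's ₹2,340,000 share passes to Imani's issue; Ulric's ₹2,340,000 share passes to Ulric's issue; Lorcan's ₹2,340,000 share passes to Lorcan's issue.
Imani's share (₹2,340,000) is divided into 4 shares of ₹585,000: Ansel, Ines, Jarrah, and Bastian each take ₹585,000.
Ulric's share (₹2,340,000) is divided into 3 shares of ₹780,000: Yseult, Kerensa, and Zephyr each take ₹780,000.
Lorcan's share (₹2,340,000) is divided into 3 shares of ₹780,000: Zane and Kalinda each take ₹780,000; Efua's ₹780,000 share passes to Efua's issue.
Efua's share (₹780,000) is divided into 3 shares of ₹260,000: Anna, Sibyl, and Callum each take ₹260,000.

Jarrah receives ₹585,000.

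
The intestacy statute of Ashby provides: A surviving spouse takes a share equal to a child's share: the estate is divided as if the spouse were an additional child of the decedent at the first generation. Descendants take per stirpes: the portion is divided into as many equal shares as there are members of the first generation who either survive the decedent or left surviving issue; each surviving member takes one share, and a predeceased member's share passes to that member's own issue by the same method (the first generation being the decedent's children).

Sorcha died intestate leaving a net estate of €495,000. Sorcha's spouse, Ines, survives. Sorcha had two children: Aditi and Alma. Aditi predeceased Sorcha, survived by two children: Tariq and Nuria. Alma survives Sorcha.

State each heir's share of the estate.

The spouse counts as an additional share at the children's level, so there are 3 primary shares of €165,000. Ines takes one such share (€165,000).
The children's combined portion (€330,000) is divided into 2 shares of €165,000: Alma takes €165,000; Aditi's €165,000 share passes to Aditi's issue.
Aditi's share (€165,000) is divided into 2 shares of €82,500: Tariq and Nuria each take €82,500.

Ines: €165,000; Tariq: €82,500; Nuria: €82,500; Alma: €165,000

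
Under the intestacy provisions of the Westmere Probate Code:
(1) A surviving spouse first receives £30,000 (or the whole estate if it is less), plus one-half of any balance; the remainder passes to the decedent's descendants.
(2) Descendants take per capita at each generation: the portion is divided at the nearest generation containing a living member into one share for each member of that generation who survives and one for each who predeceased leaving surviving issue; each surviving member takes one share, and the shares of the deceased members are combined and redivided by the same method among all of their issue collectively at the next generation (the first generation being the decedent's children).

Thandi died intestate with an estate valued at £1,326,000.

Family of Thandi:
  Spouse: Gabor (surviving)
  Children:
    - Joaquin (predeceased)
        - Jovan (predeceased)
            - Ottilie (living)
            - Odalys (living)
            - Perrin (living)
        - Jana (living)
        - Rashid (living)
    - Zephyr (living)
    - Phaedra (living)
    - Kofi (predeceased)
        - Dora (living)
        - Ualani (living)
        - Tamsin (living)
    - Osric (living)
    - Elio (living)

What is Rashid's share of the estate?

Gabor first takes £30,000, leaving a balance of £1,296,000. Gabor then takes one-half of the balance (£648,000), for a total of £678,000. The remaining £648,000 passes to the descendants.
The descendants' portion (£648,000) is divided at the children's generation into 6 shares of £108,000. Zephyr, Phaedra, Osric, and Elio each take £108,000. The 2 shares of the deceased (Joaquin and Kofi) are combined into a pool of £216,000.
That pool (£216,000) is divided at the grandchildren's generation into 6 shares of £36,000. Jana, Rashid, Dora, Ualani, and Tamsin each take £36,000. The remaining share for the deceased Jovan (£36,000) is carried to the next generation.
That pool (£36,000) is divided at the great-grandchildren's generation equally among Ottilie, Odalys, and Perrin: £12,000 each.

Rashid receives £36,000.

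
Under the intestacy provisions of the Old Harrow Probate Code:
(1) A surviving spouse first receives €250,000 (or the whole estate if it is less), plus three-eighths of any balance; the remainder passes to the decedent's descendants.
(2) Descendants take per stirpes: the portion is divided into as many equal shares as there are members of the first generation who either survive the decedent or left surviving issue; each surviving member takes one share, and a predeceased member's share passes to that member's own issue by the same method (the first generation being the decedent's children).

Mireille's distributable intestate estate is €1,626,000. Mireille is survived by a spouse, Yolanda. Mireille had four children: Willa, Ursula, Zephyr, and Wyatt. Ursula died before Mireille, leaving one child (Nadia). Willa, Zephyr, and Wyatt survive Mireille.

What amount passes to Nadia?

Nadia receives €215,000.

Yolanda first takes €250,000, leaving a balance of €1,376,000. Yolanda then takes three-eighths of the balance (€516,000), for a total of €766,000. The remaining €860,000 passes to the descendants.
The descendants' portion (€860,000) is divided into 4 shares of €215,000: Willa, Zephyr, and Wyatt each take €215,000; Ursula's €215,000 share passes to Ursula's issue.
Ursula's share (€215,000) passes entirely to Nadia.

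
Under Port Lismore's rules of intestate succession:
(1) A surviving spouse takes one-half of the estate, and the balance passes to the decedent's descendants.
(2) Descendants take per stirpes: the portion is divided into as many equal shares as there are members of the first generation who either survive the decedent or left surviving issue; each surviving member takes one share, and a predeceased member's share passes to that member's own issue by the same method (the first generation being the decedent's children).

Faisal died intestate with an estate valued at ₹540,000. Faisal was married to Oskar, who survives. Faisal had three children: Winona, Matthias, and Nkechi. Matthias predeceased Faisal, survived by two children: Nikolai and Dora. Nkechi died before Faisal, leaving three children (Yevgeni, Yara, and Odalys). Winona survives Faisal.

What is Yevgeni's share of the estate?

Yevgeni receives ₹30,000.

Oskar takes one-half of ₹540,000 = ₹270,000. The remaining ₹270,000 passes to the descendants.
The descendants' portion (₹270,000) is divided into 3 shares of ₹90,000: Winona takes ₹90,000; Matthias's ₹90,000 share passes to Matthias's issue; Nkechi's ₹90,000 share passes to Nkechi's issue.
Matthias's share (₹90,000) is divided into 2 shares of ₹45,000: Nikolai and Dora each take ₹45,000.
Nkechi's share (₹90,000) is divided into 3 shares of ₹30,000: Yevgeni, Yara, and Odalys each take ₹30,000.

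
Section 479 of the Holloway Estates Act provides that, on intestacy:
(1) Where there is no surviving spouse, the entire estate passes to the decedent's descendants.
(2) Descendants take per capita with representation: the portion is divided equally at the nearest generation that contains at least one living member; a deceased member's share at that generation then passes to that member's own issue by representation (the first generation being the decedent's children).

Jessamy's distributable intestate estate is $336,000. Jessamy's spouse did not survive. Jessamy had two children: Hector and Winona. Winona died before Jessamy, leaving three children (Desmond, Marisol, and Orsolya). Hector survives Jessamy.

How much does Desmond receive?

The entire $336,000 passes to the descendants.
That amount ($336,000) is divided into 2 shares of $168,000: Hector takes $168,000; Winona's $168,000 share passes to Winona's issue.
Winona's share ($168,000) is divided into 3 shares of $56,000: Desmond, Marisol, and Orsolya each take $56,000.

Desmond receives $56,000.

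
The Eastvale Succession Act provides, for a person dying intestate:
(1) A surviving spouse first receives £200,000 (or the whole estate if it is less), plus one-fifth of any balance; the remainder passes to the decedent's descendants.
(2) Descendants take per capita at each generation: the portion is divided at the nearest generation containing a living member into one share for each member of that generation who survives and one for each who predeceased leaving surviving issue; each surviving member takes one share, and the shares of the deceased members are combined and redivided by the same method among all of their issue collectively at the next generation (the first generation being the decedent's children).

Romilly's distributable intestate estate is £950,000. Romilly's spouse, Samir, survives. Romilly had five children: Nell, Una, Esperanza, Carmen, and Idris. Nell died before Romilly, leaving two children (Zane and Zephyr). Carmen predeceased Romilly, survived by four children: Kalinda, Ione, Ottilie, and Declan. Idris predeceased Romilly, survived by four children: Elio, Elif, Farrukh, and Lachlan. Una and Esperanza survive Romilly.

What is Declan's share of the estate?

Samir first takes £200,000, leaving a balance of £750,000. Samir then takes one-fifth of the balance (£150,000), for a total of £350,000. The remaining £600,000 passes to the descendants.
The descendants' portion (£600,000) is divided at the children's generation into 5 shares of £120,000. Una and Esperanza each take £120,000. The 3 shares of the deceased (Nell, Carmen, and Idris) are combined into a pool of £360,000.
That pool (£360,000) is divided at the grandchildren's generation equally among Zane, Zephyr, Kalinda, Ione, Ottilie, Declan, Elio, Elif, Farrukh, and Lachlan: £36,000 each.

Declan receives £36,000.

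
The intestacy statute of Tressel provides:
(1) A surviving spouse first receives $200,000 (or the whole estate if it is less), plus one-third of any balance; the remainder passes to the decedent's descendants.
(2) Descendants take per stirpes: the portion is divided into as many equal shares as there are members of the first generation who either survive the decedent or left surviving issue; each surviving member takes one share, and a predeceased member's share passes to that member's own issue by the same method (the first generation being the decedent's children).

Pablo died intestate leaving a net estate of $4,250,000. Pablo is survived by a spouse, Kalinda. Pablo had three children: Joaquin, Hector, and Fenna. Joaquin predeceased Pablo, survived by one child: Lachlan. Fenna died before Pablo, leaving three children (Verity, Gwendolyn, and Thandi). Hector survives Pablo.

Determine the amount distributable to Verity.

Kalinda first takes $200,000, leaving a balance of $4,050,000. Kalinda then takes one-third of the balance ($1,350,000), for a total of $1,550,000. The remaining $2,700,000 passes to the descendants.
The descendants' portion ($2,700,000) is divided into 3 shares of $900,000: Hector takes $900,000; Joaquin's $900,000 share passes to Joaquin's issue; Fenna's $900,000 share passes to Fenna's issue.
Joaquin's share ($900,000) passes entirely to Lachlan.
Fenna's share ($900,000) is divided into 3 shares of $300,000: Verity, Gwendolyn, and Thandi each take $300,000.

Verity receives $300,000.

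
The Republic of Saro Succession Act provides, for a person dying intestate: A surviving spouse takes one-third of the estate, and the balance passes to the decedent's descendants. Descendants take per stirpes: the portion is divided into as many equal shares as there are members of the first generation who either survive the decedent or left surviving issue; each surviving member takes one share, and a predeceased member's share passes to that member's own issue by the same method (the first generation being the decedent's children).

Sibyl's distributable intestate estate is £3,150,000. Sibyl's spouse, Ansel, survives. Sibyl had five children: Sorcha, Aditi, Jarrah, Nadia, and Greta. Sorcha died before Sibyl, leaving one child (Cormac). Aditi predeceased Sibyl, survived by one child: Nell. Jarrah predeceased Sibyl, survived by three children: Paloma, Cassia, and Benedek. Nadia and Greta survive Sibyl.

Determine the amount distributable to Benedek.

Benedek receives £140,000.

Ansel takes one-third of £3,150,000 = £1,050,000. The remaining £2,100,000 passes to the descendants.
The descendants' portion (£2,100,000) is divided into 5 shares of £420,000: Nadia and Greta each take £420,000; Sorcha's £420,000 share passes to Sorcha's issue; Aditi's £420,000 share passes to Aditi's issue; Jarrah's £420,000 share passes to Jarrah's issue.
Sorcha's share (£420,000) passes entirely to Cormac.
Aditi's share (£420,000) passes entirely to Nell.
Jarrah's share (£420,000) is divided into 3 shares of £140,000: Paloma, Cassia, and Benedek each take £140,000.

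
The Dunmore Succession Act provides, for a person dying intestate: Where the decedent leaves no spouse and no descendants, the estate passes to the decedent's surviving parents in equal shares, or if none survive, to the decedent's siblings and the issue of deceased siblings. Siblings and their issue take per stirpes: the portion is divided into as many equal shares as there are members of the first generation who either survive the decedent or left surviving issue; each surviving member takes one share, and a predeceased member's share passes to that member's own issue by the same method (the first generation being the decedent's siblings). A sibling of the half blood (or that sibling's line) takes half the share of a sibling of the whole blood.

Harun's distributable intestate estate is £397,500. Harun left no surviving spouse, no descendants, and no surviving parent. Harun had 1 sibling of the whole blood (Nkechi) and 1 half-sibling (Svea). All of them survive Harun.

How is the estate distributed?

The entire £397,500 passes to the siblings and their issue.
Counting each half-blood sibling's line as half a unit, there are 3/2 units in £397,500, so one unit is £265,000. Whole-blood lines (Nkechi) take £265,000 each; half-blood lines (Svea) take £132,500 each.

Nkechi: £265,000; Svea: £132,500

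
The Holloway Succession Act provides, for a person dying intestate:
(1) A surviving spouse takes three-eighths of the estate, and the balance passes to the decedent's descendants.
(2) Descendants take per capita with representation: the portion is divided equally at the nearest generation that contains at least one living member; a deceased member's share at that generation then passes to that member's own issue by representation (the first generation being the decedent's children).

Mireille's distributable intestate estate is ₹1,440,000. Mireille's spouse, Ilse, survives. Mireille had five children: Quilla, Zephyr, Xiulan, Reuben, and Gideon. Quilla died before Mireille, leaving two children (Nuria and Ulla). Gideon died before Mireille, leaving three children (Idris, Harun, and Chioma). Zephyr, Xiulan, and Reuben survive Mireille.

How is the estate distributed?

Ilse takes three-eighths of ₹1,440,000 = ₹540,000. The remaining ₹900,000 passes to the descendants.
The descendants' portion (₹900,000) is divided into 5 shares of ₹180,000: Zephyr, Xiulan, and Reuben each take ₹180,000; Quilla's ₹180,000 share passes to Quilla's issue; Gideon's ₹180,000 share passes to Gideon's issue.
Quilla's share (₹180,000) is divided into 2 shares of ₹90,000: Nuria and Ulla each take ₹90,000.
Gideon's share (₹180,000) is divided into 3 shares of ₹60,000: Idris, Harun, and Chioma each take ₹60,000.

Ilse: ₹540,000; Nuria: ₹90,000; Ulla: ₹90,000; Zephyr: ₹180,000; Xiulan: ₹180,000; Reuben: ₹180,000; Idris: ₹60,000; Harun: ₹60,000; Chioma: ₹60,000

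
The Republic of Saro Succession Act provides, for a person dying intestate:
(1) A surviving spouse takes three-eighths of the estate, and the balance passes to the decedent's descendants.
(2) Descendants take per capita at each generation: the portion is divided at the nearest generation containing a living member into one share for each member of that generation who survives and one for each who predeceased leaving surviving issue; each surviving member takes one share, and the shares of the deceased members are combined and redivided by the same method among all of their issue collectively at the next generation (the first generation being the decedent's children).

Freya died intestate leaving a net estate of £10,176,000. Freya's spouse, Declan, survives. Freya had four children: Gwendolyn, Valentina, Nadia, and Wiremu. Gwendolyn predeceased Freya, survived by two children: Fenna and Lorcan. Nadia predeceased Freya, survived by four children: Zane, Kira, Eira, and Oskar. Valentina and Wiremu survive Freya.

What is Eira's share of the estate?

Eira receives £530,000.

Declan takes three-eighths of £10,176,000 = £3,816,000. The remaining £6,360,000 passes to the descendants.
The descendants' portion (£6,360,000) is divided at the children's generation into 4 shares of £1,590,000. Valentina and Wiremu each take £1,590,000. The 2 shares of the deceased (Gwendolyn and Nadia) are combined into a pool of £3,180,000.
That pool (£3,180,000) is divided at the grandchildren's generation equally among Fenna, Lorcan, Zane, Kira, Eira, and Oskar: £530,000 each.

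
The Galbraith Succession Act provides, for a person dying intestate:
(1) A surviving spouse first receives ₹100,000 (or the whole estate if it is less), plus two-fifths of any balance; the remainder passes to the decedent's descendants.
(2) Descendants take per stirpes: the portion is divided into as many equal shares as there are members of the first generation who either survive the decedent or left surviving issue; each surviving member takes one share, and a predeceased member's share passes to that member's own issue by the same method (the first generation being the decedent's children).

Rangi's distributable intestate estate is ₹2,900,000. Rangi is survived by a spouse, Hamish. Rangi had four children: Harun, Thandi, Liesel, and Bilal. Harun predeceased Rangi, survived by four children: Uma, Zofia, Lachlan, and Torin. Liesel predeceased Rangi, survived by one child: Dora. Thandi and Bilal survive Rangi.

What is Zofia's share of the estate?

Zofia receives ₹105,000.

Hamish first takes ₹100,000, leaving a balance of ₹2,800,000. Hamish then takes two-fifths of the balance (₹1,120,000), for a total of ₹1,220,000. The remaining ₹1,680,000 passes to the descendants.
The descendants' portion (₹1,680,000) is divided into 4 shares of ₹420,000: Thandi and Bilal each take ₹420,000; Harun's ₹420,000 share passes to Harun's issue; Liesel's ₹420,000 share passes to Liesel's issue.
Harun's share (₹420,000) is divided into 4 shares of ₹105,000: Uma, Zofia, Lachlan, and Torin each take ₹105,000.
Liesel's share (₹420,000) passes entirely to Dora.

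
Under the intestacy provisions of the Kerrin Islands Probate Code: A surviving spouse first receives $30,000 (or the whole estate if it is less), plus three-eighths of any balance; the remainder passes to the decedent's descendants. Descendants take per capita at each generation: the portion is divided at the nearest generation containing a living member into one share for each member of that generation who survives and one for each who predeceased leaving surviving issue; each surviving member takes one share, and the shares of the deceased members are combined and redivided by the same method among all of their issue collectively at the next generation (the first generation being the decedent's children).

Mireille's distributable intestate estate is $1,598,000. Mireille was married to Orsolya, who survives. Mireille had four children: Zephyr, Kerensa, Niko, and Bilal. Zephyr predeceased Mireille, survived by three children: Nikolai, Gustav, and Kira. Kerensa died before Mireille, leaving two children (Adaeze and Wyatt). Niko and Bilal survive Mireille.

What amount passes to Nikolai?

Nikolai receives $98,000.

Orsolya first takes $30,000, leaving a balance of $1,568,000. Orsolya then takes three-eighths of the balance ($588,000), for a total of $618,000. The remaining $980,000 passes to the descendants.
The descendants' portion ($980,000) is divided at the children's generation into 4 shares of $245,000. Niko and Bilal each take $245,000. The 2 shares of the deceased (Zephyr and Kerensa) are combined into a pool of $490,000.
That pool ($490,000) is divided at the grandchildren's generation equally among Nikolai, Gustav, Kira, Adaeze, and Wyatt: $98,000 each.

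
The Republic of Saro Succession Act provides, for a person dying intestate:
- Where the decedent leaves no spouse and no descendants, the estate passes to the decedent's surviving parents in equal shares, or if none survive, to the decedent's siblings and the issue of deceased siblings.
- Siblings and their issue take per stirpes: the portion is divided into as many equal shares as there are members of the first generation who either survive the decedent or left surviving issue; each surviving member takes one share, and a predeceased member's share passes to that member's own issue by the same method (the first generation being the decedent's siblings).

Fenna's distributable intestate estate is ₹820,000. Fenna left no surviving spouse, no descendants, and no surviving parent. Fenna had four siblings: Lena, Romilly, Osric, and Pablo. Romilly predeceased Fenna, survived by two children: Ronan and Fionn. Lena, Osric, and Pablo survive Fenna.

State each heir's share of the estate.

The entire ₹820,000 passes to the siblings and their issue.
That amount (₹820,000) is divided into 4 shares of ₹205,000: Lena, Osric, and Pablo each take ₹205,000; Romilly's ₹205,000 share passes to Romilly's issue.
Romilly's share (₹205,000) is divided into 2 shares of ₹102,500: Ronan and Fionn each take ₹102,500.

Lena: ₹205,000; Ronan: ₹102,500; Fionn: ₹102,500; Osric: ₹205,000; Pablo: ₹205,000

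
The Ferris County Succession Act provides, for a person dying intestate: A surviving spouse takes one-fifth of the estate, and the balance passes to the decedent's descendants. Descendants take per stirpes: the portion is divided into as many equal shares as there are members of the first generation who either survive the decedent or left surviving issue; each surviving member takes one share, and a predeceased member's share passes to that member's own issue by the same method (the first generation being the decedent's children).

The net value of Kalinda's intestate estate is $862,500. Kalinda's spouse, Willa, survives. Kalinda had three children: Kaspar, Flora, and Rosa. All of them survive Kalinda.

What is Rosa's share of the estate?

Willa takes one-fifth of $862,500 = $172,500. The remaining $690,000 passes to the descendants.
The descendants' portion ($690,000) is divided into 3 shares of $230,000: Kaspar, Flora, and Rosa each take $230,000.

Rosa receives $230,000.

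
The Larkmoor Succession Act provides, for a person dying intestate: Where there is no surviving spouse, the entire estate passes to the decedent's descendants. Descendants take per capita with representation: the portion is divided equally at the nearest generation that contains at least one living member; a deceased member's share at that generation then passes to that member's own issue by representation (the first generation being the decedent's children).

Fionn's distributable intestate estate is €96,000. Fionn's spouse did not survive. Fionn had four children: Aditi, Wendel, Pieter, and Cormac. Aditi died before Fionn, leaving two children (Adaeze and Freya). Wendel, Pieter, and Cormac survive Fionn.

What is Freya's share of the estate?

The entire €96,000 passes to the descendants.
That amount (€96,000) is divided into 4 shares of €24,000: Wendel, Pieter, and Cormac each take €24,000; Aditi's €24,000 share passes to Aditi's issue.
Aditi's share (€24,000) is divided into 2 shares of €12,000: Adaeze and Freya each take €12,000.

Freya receives €12,000.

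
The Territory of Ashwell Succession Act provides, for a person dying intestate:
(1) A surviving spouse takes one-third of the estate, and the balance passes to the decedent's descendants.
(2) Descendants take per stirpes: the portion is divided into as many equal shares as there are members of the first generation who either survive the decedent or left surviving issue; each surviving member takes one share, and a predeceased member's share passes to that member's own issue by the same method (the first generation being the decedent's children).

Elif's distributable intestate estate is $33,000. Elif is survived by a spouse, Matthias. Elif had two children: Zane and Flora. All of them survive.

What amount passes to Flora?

Flora receives $11,000.

Matthias takes one-third of $33,000 = $11,000. The remaining $22,000 passes to the descendants.
The descendants' portion ($22,000) is divided into 2 shares of $11,000: Zane and Flora each take $11,000.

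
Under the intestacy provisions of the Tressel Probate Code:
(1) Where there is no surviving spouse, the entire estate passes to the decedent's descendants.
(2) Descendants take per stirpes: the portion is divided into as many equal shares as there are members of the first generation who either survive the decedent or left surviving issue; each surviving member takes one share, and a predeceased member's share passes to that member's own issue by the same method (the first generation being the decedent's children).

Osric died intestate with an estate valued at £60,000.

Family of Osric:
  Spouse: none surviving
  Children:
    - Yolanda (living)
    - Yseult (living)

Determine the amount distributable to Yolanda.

The entire £60,000 passes to the descendants.
That amount (£60,000) is divided into 2 shares of £30,000: Yolanda and Yseult each take £30,000.

Yolanda receives £30,000.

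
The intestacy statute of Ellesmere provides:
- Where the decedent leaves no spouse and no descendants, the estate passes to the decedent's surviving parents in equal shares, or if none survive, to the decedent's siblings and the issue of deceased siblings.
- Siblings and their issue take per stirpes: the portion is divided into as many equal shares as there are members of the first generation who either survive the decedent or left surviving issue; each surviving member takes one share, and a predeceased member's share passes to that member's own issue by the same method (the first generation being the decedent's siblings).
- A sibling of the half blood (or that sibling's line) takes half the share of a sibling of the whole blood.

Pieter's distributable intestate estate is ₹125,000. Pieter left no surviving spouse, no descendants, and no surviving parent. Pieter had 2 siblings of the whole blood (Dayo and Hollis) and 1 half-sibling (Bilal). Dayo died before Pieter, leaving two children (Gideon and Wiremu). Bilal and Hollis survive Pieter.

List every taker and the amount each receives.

The entire ₹125,000 passes to the siblings and their issue.
Counting each half-blood sibling's line as half a unit, there are 5/2 units in ₹125,000, so one unit is ₹50,000. Whole-blood lines (Dayo and Hollis) take ₹50,000 each; half-blood lines (Bilal) take ₹25,000 each.
Dayo's share (₹50,000) is divided into 2 shares of ₹25,000: Gideon and Wiremu each take ₹25,000.

Gideon: ₹25,000; Wiremu: ₹25,000; Bilal: ₹25,000; Hollis: ₹50,000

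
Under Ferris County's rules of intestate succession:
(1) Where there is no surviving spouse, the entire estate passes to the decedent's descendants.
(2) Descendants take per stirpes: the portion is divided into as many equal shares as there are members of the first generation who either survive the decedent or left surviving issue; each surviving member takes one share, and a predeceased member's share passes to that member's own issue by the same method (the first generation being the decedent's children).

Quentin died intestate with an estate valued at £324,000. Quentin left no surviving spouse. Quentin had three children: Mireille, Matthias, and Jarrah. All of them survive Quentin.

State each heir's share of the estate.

Mireille: £108,000; Matthias: £108,000; Jarrah: £108,000

The entire £324,000 passes to the descendants.
That amount (£324,000) is divided into 3 shares of £108,000: Mireille, Matthias, and Jarrah each take £108,000.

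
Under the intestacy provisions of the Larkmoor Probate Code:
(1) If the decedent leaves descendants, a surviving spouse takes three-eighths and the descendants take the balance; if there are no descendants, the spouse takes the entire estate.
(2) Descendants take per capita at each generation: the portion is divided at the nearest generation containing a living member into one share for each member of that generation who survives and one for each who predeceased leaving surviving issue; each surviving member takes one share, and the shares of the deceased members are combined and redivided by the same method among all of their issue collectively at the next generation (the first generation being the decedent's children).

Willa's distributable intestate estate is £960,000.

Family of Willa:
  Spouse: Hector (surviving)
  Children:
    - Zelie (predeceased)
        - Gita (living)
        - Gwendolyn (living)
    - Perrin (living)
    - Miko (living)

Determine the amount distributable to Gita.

Gita receives £100,000.

Hector takes three-eighths of £960,000 = £360,000. The remaining £600,000 passes to the descendants.
The descendants' portion (£600,000) is divided at the children's generation into 3 shares of £200,000. Perrin and Miko each take £200,000. The remaining share for the deceased Zelie (£200,000) is carried to the next generation.
That pool (£200,000) is divided at the grandchildren's generation equally among Gita and Gwendolyn: £100,000 each.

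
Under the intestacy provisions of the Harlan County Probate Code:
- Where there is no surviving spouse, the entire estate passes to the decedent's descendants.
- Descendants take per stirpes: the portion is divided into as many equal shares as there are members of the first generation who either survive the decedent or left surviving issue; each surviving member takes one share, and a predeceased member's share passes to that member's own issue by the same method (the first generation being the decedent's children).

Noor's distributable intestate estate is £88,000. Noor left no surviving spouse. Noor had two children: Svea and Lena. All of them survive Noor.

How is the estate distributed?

Svea: £44,000; Lena: £44,000

The entire £88,000 passes to the descendants.
That amount (£88,000) is divided into 2 shares of £44,000: Svea and Lena each take £44,000.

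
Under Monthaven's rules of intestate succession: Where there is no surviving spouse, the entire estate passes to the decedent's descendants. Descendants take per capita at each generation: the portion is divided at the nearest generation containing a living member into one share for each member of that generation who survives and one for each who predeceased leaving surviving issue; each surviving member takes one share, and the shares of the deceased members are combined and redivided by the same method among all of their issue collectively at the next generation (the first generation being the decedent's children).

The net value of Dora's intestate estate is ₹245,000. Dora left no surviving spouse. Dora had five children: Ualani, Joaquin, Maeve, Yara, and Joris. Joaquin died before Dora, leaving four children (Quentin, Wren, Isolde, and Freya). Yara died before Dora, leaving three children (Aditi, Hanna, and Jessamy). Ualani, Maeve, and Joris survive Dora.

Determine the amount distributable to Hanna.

Hanna receives ₹14,000.

The entire ₹245,000 passes to the descendants.
That amount (₹245,000) is divided at the children's generation into 5 shares of ₹49,000. Ualani, Maeve, and Joris each take ₹49,000. The 2 shares of the deceased (Joaquin and Yara) are combined into a pool of ₹98,000.
That pool (₹98,000) is divided at the grandchildren's generation equally among Quentin, Wren, Isolde, Freya, Aditi, Hanna, and Jessamy: ₹14,000 each.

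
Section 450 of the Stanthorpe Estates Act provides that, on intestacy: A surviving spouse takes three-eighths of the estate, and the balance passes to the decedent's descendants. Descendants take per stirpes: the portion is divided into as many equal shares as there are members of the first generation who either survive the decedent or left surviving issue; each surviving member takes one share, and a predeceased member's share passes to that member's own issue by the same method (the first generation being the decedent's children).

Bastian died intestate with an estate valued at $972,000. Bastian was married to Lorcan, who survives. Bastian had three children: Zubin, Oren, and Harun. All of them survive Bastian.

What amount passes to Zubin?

Lorcan takes three-eighths of $972,000 = $364,500. The remaining $607,500 passes to the descendants.
The descendants' portion ($607,500) is divided into 3 shares of $202,500: Zubin, Oren, and Harun each take $202,500.

Zubin receives $202,500.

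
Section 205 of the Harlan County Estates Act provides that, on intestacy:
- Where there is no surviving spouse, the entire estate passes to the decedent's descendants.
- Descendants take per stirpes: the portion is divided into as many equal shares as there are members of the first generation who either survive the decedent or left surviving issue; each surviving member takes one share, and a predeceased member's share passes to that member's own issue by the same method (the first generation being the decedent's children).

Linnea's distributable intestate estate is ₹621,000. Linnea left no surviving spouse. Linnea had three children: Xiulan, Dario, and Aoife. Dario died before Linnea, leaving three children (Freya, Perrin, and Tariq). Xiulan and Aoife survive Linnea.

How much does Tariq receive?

Tariq receives ₹69,000.

The entire ₹621,000 passes to the descendants.
That amount (₹621,000) is divided into 3 shares of ₹207,000: Xiulan and Aoife each take ₹207,000; Dario's ₹207,000 share passes to Dario's issue.
Dario's share (₹207,000) is divided into 3 shares of ₹69,000: Freya, Perrin, and Tariq each take ₹69,000.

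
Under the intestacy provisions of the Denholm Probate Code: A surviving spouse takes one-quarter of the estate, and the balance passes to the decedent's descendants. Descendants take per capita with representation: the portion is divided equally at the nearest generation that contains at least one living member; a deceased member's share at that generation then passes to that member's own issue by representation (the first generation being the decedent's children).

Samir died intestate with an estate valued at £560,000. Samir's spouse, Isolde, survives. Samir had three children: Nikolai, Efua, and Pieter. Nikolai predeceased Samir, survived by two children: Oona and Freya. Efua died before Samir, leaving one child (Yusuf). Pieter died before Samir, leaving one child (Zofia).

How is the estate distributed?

Isolde takes one-quarter of £560,000 = £140,000. The remaining £420,000 passes to the descendants.
No child survives, so the initial division is made at the grandchildren's generation.
The descendants' portion (£420,000) is divided into 4 shares of £105,000: Oona, Freya, Yusuf, and Zofia each take £105,000.

Isolde: £140,000; Oona: £105,000; Freya: £105,000; Yusuf: £105,000; Zofia: £105,000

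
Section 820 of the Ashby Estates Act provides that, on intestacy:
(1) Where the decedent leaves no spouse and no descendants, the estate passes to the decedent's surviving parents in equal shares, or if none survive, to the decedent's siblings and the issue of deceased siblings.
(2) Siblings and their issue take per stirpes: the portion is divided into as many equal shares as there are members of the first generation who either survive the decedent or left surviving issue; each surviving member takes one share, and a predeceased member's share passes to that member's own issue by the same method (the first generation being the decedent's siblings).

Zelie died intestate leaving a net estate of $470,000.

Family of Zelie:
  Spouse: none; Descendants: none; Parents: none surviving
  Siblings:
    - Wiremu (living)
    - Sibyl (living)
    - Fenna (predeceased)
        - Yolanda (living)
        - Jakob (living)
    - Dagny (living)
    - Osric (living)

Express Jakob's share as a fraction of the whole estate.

Jakob receives 1/10 of the estate.

The entire $470,000 passes to the siblings and their issue.
That amount ($470,000) is divided into 5 shares of $94,000: Wiremu, Sibyl, Dagny, and Osric each take $94,000; Fenna's $94,000 share passes to Fenna's issue.
Fenna's share ($94,000) is divided into 2 shares of $47,000: Yolanda and Jakob each take $47,000.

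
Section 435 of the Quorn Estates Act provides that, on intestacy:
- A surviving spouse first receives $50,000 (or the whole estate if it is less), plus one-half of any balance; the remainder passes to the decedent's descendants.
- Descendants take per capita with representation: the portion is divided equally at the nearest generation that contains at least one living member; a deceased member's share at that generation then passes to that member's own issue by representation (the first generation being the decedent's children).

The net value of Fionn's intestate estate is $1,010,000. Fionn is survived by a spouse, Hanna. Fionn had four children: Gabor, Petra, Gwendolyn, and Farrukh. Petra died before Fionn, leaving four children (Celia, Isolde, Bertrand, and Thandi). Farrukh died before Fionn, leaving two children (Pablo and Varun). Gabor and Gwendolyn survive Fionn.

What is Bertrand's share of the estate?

Hanna first takes $50,000, leaving a balance of $960,000. Hanna then takes one-half of the balance ($480,000), for a total of $530,000. The remaining $480,000 passes to the descendants.
The descendants' portion ($480,000) is divided into 4 shares of $120,000: Gabor and Gwendolyn each take $120,000; Petra's $120,000 share passes to Petra's issue; Farrukh's $120,000 share passes to Farrukh's issue.
Petra's share ($120,000) is divided into 4 shares of $30,000: Celia, Isolde, Bertrand, and Thandi each take $30,000.
Farrukh's share ($120,000) is divided into 2 shares of $60,000: Pablo and Varun each take $60,000.

Bertrand receives $30,000.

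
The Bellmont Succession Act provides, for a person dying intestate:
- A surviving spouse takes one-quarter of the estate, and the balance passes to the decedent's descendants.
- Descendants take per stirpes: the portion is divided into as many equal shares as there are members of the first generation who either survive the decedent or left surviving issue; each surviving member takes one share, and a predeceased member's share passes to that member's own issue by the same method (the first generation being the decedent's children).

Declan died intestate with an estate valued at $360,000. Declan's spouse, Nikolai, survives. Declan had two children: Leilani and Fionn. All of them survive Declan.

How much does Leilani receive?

Leilani receives $135,000.

Nikolai takes one-quarter of $360,000 = $90,000. The remaining $270,000 passes to the descendants.
The descendants' portion ($270,000) is divided into 2 shares of $135,000: Leilani and Fionn each take $135,000.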